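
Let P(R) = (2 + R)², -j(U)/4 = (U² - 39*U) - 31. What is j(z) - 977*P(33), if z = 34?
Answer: -1196021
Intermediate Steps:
j(U) = 124 - 4*U² + 156*U (j(U) = -4*((U² - 39*U) - 31) = -4*(-31 + U² - 39*U) = 124 - 4*U² + 156*U)
j(z) - 977*P(33) = (124 - 4*34² + 156*34) - 977*(2 + 33)² = (124 - 4*1156 + 5304) - 977*35² = (124 - 4624 + 5304) - 977*1225 = 804 - 1196825 = -1196021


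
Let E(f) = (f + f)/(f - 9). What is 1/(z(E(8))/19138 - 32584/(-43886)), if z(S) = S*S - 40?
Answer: 209972567/158267992 ≈ 1.3267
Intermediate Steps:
E(f) = 2*f/(-9 + f) (E(f) = (2*f)/(-9 + f) = 2*f/(-9 + f))
z(S) = -40 + S² (z(S) = S² - 40 = -40 + S²)
1/(z(E(8))/19138 - 32584/(-43886)) = 1/((-40 + (2*8/(-9 + 8))²)/19138 - 32584/(-43886)) = 1/((-40 + (2*8/(-1))²)*(1/19138) - 32584*(-1/43886)) = 1/((-40 + (2*8*(-1))²)*(1/19138) + 16292/21943) = 1/((-40 + (-16)²)*(1/19138) + 16292/21943) = 1/((-40 + 256)*(1/19138) + 16292/21943) = 1/(216*(1/19138) + 16292/21943) = 1/(108/9569 + 16292/21943) = 1/(158267992/209972567) = 209972567/158267992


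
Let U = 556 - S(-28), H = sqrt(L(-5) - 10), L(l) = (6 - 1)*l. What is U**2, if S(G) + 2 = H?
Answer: (558 - I*sqrt(35))**2 ≈ 3.1133e+5 - 6602.0*I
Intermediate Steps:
L(l) = 5*l
H = I*sqrt(35) (H = sqrt(5*(-5) - 10) = sqrt(-25 - 10) = sqrt(-35) = I*sqrt(35) ≈ 5.9161*I)
S(G) = -2 + I*sqrt(35)
U = 558 - I*sqrt(35) (U = 556 - (-2 + I*sqrt(35)) = 556 + (2 - I*sqrt(35)) = 558 - I*sqrt(35) ≈ 558.0 - 5.9161*I)
U**2 = (558 - I*sqrt(35))**2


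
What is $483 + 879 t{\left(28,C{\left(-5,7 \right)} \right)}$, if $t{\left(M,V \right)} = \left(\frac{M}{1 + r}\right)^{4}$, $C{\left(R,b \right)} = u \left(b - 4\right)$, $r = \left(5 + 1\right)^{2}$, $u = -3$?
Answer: $\frac{1445502387}{1874161} \approx 771.28$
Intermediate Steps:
$r = 36$ ($r = 6^{2} = 36$)
$C{\left(R,b \right)} = 12 - 3 b$ ($C{\left(R,b \right)} = - 3 \left(b - 4\right) = - 3 \left(-4 + b\right) = 12 - 3 b$)
$t{\left(M,V \right)} = \frac{M^{4}}{1874161}$ ($t{\left(M,V \right)} = \left(\frac{M}{1 + 36}\right)^{4} = \left(\frac{M}{37}\right)^{4} = \frac{M^{4}}{1874161}$)
$483 + 879 t{\left(28,C{\left(-5,7 \right)} \right)} = 483 + 879 \frac{28^{4}}{1874161} = 483 + 879 \cdot \frac{1}{1874161} \cdot 614656 = 483 + 879 \cdot \frac{614656}{1874161} = 483 + \frac{540282624}{1874161} = \frac{1445502387}{1874161}$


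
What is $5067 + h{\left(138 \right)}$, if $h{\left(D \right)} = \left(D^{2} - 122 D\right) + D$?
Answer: $7413$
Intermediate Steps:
$h{\left(D \right)} = D^{2} - 121 D$
$5067 + h{\left(138 \right)} = 5067 + 138 \left(-121 + 138\right) = 5067 + 138 \cdot 17 = 5067 + 2346 = 7413$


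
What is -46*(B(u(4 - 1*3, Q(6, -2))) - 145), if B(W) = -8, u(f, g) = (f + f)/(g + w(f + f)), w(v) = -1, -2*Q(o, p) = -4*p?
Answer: 7038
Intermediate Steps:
Q(o, p) = 2*p (Q(o, p) = -(-2)*p = 2*p)
u(f, g) = 2*f/(-1 + g) (u(f, g) = (f + f)/(g - 1) = (2*f)/(-1 + g) = 2*f/(-1 + g))
-46*(B(u(4 - 1*3, Q(6, -2))) - 145) = -46*(-8 - 145) = -46*(-153) = 7038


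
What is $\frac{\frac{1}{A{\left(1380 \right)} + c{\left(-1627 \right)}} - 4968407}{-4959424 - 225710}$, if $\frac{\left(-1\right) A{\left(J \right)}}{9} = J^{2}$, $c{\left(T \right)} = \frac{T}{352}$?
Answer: $\frac{9991699705617647}{10427547876288606} \approx 0.9582$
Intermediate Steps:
$c{\left(T \right)} = \frac{T}{352}$ ($c{\left(T \right)} = T \frac{1}{352} = \frac{T}{352}$)
$A{\left(J \right)} = - 9 J^{2}$
$\frac{\frac{1}{A{\left(1380 \right)} + c{\left(-1627 \right)}} - 4968407}{-4959424 - 225710} = \frac{\frac{1}{- 9 \cdot 1380^{2} + \frac{1}{352} \left(-1627\right)} - 4968407}{-4959424 - 225710} = \frac{\frac{1}{\left(-9\right) 1904400 - \frac{1627}{352}} - 4968407}{-5185134} = \left(\frac{1}{-17139600 - \frac{1627}{352}} - 4968407\right) \left(- \frac{1}{5185134}\right) = \left(\frac{1}{- \frac{6033140827}{352}} - 4968407\right) \left(- \frac{1}{5185134}\right) = \left(- \frac{352}{6033140827} - 4968407\right) \left(- \frac{1}{5185134}\right) = \left(- \frac{29975099116852941}{6033140827}\right) \left(- \frac{1}{5185134}\right) = \frac{9991699705617647}{10427547876288606}$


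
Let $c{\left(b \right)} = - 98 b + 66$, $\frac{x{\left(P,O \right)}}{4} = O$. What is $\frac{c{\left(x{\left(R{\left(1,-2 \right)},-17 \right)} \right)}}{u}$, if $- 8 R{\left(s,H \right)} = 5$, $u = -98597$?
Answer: $- \frac{6730}{98597} \approx -0.068258$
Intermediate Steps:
$R{\left(s,H \right)} = - \frac{5}{8}$ ($R{\left(s,H \right)} = \left(- \frac{1}{8}\right) 5 = - \frac{5}{8}$)
$x{\left(P,O \right)} = 4 O$
$c{\left(b \right)} = 66 - 98 b$
$\frac{c{\left(x{\left(R{\left(1,-2 \right)},-17 \right)} \right)}}{u} = \frac{66 - 98 \cdot 4 \left(-17\right)}{-98597} = \left(66 - -6664\right) \left(- \frac{1}{98597}\right) = \left(66 + 6664\right) \left(- \frac{1}{98597}\right) = 6730 \left(- \frac{1}{98597}\right) = - \frac{6730}{98597}$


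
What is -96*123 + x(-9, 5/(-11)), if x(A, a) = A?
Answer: -11817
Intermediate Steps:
-96*123 + x(-9, 5/(-11)) = -96*123 - 9 = -11808 - 9 = -11817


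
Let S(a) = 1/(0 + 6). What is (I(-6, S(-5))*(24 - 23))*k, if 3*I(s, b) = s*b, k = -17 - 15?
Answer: 32/3 ≈ 10.667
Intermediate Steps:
S(a) = ⅙ (S(a) = 1/6 = ⅙)
k = -32
I(s, b) = b*s/3 (I(s, b) = (s*b)/3 = (b*s)/3 = b*s/3)
(I(-6, S(-5))*(24 - 23))*k = (((⅓)*(⅙)*(-6))*(24 - 23))*(-32) = -⅓*1*(-32) = -⅓*(-32) = 32/3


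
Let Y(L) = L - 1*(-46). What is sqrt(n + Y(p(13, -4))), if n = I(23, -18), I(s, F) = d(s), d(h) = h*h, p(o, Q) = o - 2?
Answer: sqrt(586) ≈ 24.207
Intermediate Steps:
p(o, Q) = -2 + o
d(h) = h**2
I(s, F) = s**2
Y(L) = 46 + L (Y(L) = L + 46 = 46 + L)
n = 529 (n = 23**2 = 529)
sqrt(n + Y(p(13, -4))) = sqrt(529 + (46 + (-2 + 13))) = sqrt(529 + (46 + 11)) = sqrt(529 + 57) = sqrt(586)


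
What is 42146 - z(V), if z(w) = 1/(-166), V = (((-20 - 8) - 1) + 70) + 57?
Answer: 6996237/166 ≈ 42146.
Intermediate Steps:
V = 98 (V = ((-28 - 1) + 70) + 57 = (-29 + 70) + 57 = 41 + 57 = 98)
z(w) = -1/166
42146 - z(V) = 42146 - 1*(-1/166) = 42146 + 1/166 = 6996237/166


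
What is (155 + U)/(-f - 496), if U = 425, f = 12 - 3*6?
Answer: -58/49 ≈ -1.1837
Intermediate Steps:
f = -6 (f = 12 - 18 = -6)
(155 + U)/(-f - 496) = (155 + 425)/(-1*(-6) - 496) = 580/(6 - 496) = 580/(-490) = 580*(-1/490) = -58/49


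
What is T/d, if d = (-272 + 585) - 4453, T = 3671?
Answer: -3671/4140 ≈ -0.88671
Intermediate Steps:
d = -4140 (d = 313 - 4453 = -4140)
T/d = 3671/(-4140) = 3671*(-1/4140) = -3671/4140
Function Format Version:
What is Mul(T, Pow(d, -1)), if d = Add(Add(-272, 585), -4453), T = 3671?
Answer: Rational(-3671, 4140) ≈ -0.88671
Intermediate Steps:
d = -4140 (d = Add(313, -4453) = -4140)
Mul(T, Pow(d, -1)) = Mul(3671, Pow(-4140, -1)) = Mul(3671, Rational(-1, 4140)) = Rational(-3671, 4140)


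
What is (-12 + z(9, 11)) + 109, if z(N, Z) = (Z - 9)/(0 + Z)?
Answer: 1069/11 ≈ 97.182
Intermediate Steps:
z(N, Z) = (-9 + Z)/Z
(-12 + z(9, 11)) + 109 = (-12 + (-9 + 11)/11) + 109 = (-12 + (1/11)*2) + 109 = (-12 + 2/11) + 109 = -130/11 + 109 = 1069/11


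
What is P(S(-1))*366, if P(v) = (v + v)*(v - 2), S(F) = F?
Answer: 2196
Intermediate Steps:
P(v) = 2*v*(-2 + v) (P(v) = (2*v)*(-2 + v) = 2*v*(-2 + v))
P(S(-1))*366 = (2*(-1)*(-2 - 1))*366 = (2*(-1)*(-3))*366 = 6*366 = 2196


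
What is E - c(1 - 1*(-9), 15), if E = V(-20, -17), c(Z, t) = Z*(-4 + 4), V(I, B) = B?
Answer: -17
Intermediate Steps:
c(Z, t) = 0 (c(Z, t) = Z*0 = 0)
E = -17
E - c(1 - 1*(-9), 15) = -17 - 1*0 = -17 + 0 = -17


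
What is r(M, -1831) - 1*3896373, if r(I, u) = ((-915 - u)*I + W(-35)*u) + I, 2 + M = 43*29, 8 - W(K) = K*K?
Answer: -526381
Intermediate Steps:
W(K) = 8 - K**2 (W(K) = 8 - K*K = 8 - K**2)
M = 1245 (M = -2 + 43*29 = -2 + 1247 = 1245)
r(I, u) = I - 1217*u + I*(-915 - u) (r(I, u) = ((-915 - u)*I + (8 - 1*(-35)**2)*u) + I = (I*(-915 - u) + (8 - 1*1225)*u) + I = (I*(-915 - u) + (8 - 1225)*u) + I = (I*(-915 - u) - 1217*u) + I = (-1217*u + I*(-915 - u)) + I = I - 1217*u + I*(-915 - u))
r(M, -1831) - 1*3896373 = (-1217*(-1831) - 914*1245 - 1*1245*(-1831)) - 1*3896373 = (2228327 - 1137930 + 2279595) - 3896373 = 3369992 - 3896373 = -526381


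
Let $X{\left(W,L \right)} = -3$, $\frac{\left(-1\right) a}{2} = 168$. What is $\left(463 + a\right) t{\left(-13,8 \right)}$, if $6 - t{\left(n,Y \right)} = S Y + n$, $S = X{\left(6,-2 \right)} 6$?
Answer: $20701$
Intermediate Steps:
$a = -336$ ($a = \left(-2\right) 168 = -336$)
$S = -18$ ($S = \left(-3\right) 6 = -18$)
$t{\left(n,Y \right)} = 6 - n + 18 Y$ ($t{\left(n,Y \right)} = 6 - \left(- 18 Y + n\right) = 6 - \left(n - 18 Y\right) = 6 + \left(- n + 18 Y\right) = 6 - n + 18 Y$)
$\left(463 + a\right) t{\left(-13,8 \right)} = \left(463 - 336\right) \left(6 - -13 + 18 \cdot 8\right) = 127 \left(6 + 13 + 144\right) = 127 \cdot 163 = 20701$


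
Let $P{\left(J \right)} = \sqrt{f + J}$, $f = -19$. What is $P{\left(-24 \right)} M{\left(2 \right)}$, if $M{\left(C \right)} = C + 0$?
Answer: $2 i \sqrt{43} \approx 13.115 i$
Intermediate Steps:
$M{\left(C \right)} = C$
$P{\left(J \right)} = \sqrt{-19 + J}$
$P{\left(-24 \right)} M{\left(2 \right)} = \sqrt{-19 - 24} \cdot 2 = \sqrt{-43} \cdot 2 = i \sqrt{43} \cdot 2 = 2 i \sqrt{43}$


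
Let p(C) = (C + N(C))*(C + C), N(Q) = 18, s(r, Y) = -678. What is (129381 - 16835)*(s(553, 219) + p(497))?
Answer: 57537116672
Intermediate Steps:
p(C) = 2*C*(18 + C) (p(C) = (C + 18)*(C + C) = (18 + C)*(2*C) = 2*C*(18 + C))
(129381 - 16835)*(s(553, 219) + p(497)) = (129381 - 16835)*(-678 + 2*497*(18 + 497)) = 112546*(-678 + 2*497*515) = 112546*(-678 + 511910) = 112546*511232 = 57537116672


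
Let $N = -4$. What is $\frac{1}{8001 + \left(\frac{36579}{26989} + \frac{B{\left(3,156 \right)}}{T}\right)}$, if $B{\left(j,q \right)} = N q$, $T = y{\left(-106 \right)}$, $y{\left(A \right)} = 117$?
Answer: $\frac{591}{4726240} \approx 0.00012505$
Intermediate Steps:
$T = 117$
$B{\left(j,q \right)} = - 4 q$
$\frac{1}{8001 + \left(\frac{36579}{26989} + \frac{B{\left(3,156 \right)}}{T}\right)} = \frac{1}{8001 + \left(\frac{36579}{26989} + \frac{\left(-4\right) 156}{117}\right)} = \frac{1}{8001 + \left(36579 \cdot \frac{1}{26989} - \frac{16}{3}\right)} = \frac{1}{8001 + \left(\frac{267}{197} - \frac{16}{3}\right)} = \frac{1}{8001 - \frac{2351}{591}} = \frac{1}{\frac{4726240}{591}} = \frac{591}{4726240}$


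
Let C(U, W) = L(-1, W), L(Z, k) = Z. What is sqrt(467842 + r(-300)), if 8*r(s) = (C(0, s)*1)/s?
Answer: sqrt(6736924806)/120 ≈ 683.99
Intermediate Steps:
C(U, W) = -1
r(s) = -1/(8*s) (r(s) = ((-1*1)/s)/8 = (-1/s)/8 = -1/(8*s))
sqrt(467842 + r(-300)) = sqrt(467842 - 1/8/(-300)) = sqrt(467842 - 1/8*(-1/300)) = sqrt(467842 + 1/2400) = sqrt(1122820801/2400) = sqrt(6736924806)/120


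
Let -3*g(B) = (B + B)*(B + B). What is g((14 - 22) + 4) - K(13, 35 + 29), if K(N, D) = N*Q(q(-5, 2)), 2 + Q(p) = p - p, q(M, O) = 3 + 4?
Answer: 14/3 ≈ 4.6667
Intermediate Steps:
q(M, O) = 7
Q(p) = -2 (Q(p) = -2 + (p - p) = -2 + 0 = -2)
K(N, D) = -2*N (K(N, D) = N*(-2) = -2*N)
g(B) = -4*B**2/3 (g(B) = -(B + B)*(B + B)/3 = -2*B*2*B/3 = -4*B**2/3)
g((14 - 22) + 4) - K(13, 35 + 29) = -4*((14 - 22) + 4)**2/3 - (-2)*13 = -4*(-8 + 4)**2/3 - 1*(-26) = -4/3*(-4)**2 + 26 = -4/3*16 + 26 = -64/3 + 26 = 14/3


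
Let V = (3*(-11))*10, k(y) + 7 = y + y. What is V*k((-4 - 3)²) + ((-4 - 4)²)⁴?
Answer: 16747186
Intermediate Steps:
k(y) = -7 + 2*y (k(y) = -7 + (y + y) = -7 + 2*y)
V = -330 (V = -33*10 = -330)
V*k((-4 - 3)²) + ((-4 - 4)²)⁴ = -330*(-7 + 2*(-4 - 3)²) + ((-4 - 4)²)⁴ = -330*(-7 + 2*(-7)²) + ((-8)²)⁴ = -330*(-7 + 2*49) + 64⁴ = -330*(-7 + 98) + 16777216 = -330*91 + 16777216 = -30030 + 16777216 = 16747186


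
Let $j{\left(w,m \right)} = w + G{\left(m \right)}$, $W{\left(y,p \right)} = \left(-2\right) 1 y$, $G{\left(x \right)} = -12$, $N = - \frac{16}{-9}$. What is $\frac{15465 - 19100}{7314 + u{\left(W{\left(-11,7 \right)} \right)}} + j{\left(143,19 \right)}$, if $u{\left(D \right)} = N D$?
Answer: $\frac{8636603}{66178} \approx 130.51$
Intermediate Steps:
$N = \frac{16}{9}$ ($N = \left(-16\right) \left(- \frac{1}{9}\right) = \frac{16}{9} \approx 1.7778$)
$W{\left(y,p \right)} = - 2 y$
$u{\left(D \right)} = \frac{16 D}{9}$
$j{\left(w,m \right)} = -12 + w$ ($j{\left(w,m \right)} = w - 12 = -12 + w$)
$\frac{15465 - 19100}{7314 + u{\left(W{\left(-11,7 \right)} \right)}} + j{\left(143,19 \right)} = \frac{15465 - 19100}{7314 + \frac{16 \left(\left(-2\right) \left(-11\right)\right)}{9}} + \left(-12 + 143\right) = - \frac{3635}{7314 + \frac{16}{9} \cdot 22} + 131 = - \frac{3635}{7314 + \frac{352}{9}} + 131 = - \frac{3635}{\frac{66178}{9}} + 131 = \left(-3635\right) \frac{9}{66178} + 131 = - \frac{32715}{66178} + 131 = \frac{8636603}{66178}$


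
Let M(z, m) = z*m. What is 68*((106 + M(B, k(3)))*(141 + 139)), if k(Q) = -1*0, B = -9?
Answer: 2018240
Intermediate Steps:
k(Q) = 0
M(z, m) = m*z
68*((106 + M(B, k(3)))*(141 + 139)) = 68*((106 + 0*(-9))*(141 + 139)) = 68*((106 + 0)*280) = 68*(106*280) = 68*29680 = 2018240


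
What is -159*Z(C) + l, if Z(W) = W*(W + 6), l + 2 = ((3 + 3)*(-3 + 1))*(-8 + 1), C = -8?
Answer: -2462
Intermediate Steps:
l = 82 (l = -2 + ((3 + 3)*(-3 + 1))*(-8 + 1) = -2 + (6*(-2))*(-7) = -2 - 12*(-7) = -2 + 84 = 82)
Z(W) = W*(6 + W)
-159*Z(C) + l = -(-1272)*(6 - 8) + 82 = -(-1272)*(-2) + 82 = -159*16 + 82 = -2544 + 82 = -2462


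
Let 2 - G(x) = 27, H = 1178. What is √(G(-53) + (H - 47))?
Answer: √1106 ≈ 33.257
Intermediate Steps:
G(x) = -25 (G(x) = 2 - 1*27 = 2 - 27 = -25)
√(G(-53) + (H - 47)) = √(-25 + (1178 - 47)) = √(-25 + 1131) = √1106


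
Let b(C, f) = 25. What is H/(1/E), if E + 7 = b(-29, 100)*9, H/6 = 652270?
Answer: 853169160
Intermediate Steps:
H = 3913620 (H = 6*652270 = 3913620)
E = 218 (E = -7 + 25*9 = -7 + 225 = 218)
H/(1/E) = 3913620/(1/218) = 3913620*218 = 853169160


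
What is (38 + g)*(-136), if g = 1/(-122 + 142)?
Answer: -25874/5 ≈ -5174.8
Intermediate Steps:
g = 1/20 ≈ 0.050000
(38 + g)*(-136) = (38 + 1/20)*(-136) = (761/20)*(-136) = -25874/5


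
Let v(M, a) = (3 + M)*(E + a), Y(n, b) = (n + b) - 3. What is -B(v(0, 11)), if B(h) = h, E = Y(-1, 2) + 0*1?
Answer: -27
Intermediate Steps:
Y(n, b) = -3 + b + n (Y(n, b) = (b + n) - 3 = -3 + b + n)
E = -2 (E = (-3 + 2 - 1) + 0*1 = -2 + 0 = -2)
v(M, a) = (-2 + a)*(3 + M) (v(M, a) = (3 + M)*(-2 + a) = (-2 + a)*(3 + M))
-B(v(0, 11)) = -(-6 - 2*0 + 3*11 + 0*11) = -(-6 + 0 + 33 + 0) = -1*27 = -27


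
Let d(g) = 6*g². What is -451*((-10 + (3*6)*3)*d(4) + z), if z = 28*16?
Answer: -2107072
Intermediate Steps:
z = 448
-451*((-10 + (3*6)*3)*d(4) + z) = -451*((-10 + (3*6)*3)*(6*4²) + 448) = -451*((-10 + 18*3)*(6*16) + 448) = -451*((-10 + 54)*96 + 448) = -451*(44*96 + 448) = -451*(4224 + 448) = -451*4672 = -2107072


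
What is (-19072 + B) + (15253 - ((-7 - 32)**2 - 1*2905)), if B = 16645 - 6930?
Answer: 7280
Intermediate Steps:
B = 9715
(-19072 + B) + (15253 - ((-7 - 32)**2 - 1*2905)) = (-19072 + 9715) + (15253 - ((-7 - 32)**2 - 1*2905)) = -9357 + (15253 - ((-39)**2 - 2905)) = -9357 + (15253 - (1521 - 2905)) = -9357 + (15253 - 1*(-1384)) = -9357 + (15253 + 1384) = -9357 + 16637 = 7280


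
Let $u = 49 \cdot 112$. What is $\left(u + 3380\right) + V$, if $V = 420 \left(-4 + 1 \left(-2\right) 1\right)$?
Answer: $6348$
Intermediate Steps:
$u = 5488$
$V = -2520$ ($V = 420 \left(-4 - 2\right) = 420 \left(-6\right) = -2520$)
$\left(u + 3380\right) + V = \left(5488 + 3380\right) - 2520 = 8868 - 2520 = 6348$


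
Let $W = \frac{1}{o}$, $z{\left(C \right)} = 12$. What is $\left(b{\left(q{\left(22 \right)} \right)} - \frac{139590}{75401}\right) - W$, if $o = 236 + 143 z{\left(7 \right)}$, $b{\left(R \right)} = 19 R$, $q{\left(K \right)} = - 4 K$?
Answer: $- \frac{246362116425}{147182752} \approx -1673.9$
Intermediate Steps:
$o = 1952$ ($o = 236 + 143 \cdot 12 = 236 + 1716 = 1952$)
$W = \frac{1}{1952} \approx 0.0005123$
$\left(b{\left(q{\left(22 \right)} \right)} - \frac{139590}{75401}\right) - W = \left(19 \left(\left(-4\right) 22\right) - \frac{139590}{75401}\right) - \frac{1}{1952} = \left(19 \left(-88\right) - 139590 \cdot \frac{1}{75401}\right) - \frac{1}{1952} = \left(-1672 - \frac{139590}{75401}\right) - \frac{1}{1952} = - \frac{126210062}{75401} - \frac{1}{1952} = - \frac{246362116425}{147182752}$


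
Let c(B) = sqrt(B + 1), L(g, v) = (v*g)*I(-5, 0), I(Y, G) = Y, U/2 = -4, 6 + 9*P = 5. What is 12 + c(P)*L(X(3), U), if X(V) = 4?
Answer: 12 + 320*sqrt(2)/3 ≈ 162.85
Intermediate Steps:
P = -1/9 (P = -2/3 + (1/9)*5 = -2/3 + 5/9 = -1/9 ≈ -0.11111)
U = -8 (U = 2*(-4) = -8)
L(g, v) = -5*g*v (L(g, v) = (v*g)*(-5) = (g*v)*(-5) = -5*g*v)
c(B) = sqrt(1 + B)
12 + c(P)*L(X(3), U) = 12 + sqrt(1 - 1/9)*(-5*4*(-8)) = 12 + sqrt(8/9)*160 = 12 + (2*sqrt(2)/3)*160 = 12 + 320*sqrt(2)/3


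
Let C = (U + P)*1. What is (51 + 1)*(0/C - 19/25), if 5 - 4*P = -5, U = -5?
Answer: -988/25 ≈ -39.520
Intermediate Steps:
P = 5/2 (P = 5/4 - ¼*(-5) = 5/4 + 5/4 = 5/2 ≈ 2.5000)
C = -5/2 (C = (-5 + 5/2)*1 = -5/2*1 = -5/2 ≈ -2.5000)
(51 + 1)*(0/C - 19/25) = (51 + 1)*(0/(-5/2) - 19/25) = 52*(0*(-⅖) - 19*1/25) = 52*(0 - 19/25) = 52*(-19/25) = -988/25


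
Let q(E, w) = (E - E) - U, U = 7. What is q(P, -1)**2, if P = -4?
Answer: 49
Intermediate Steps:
q(E, w) = -7 (q(E, w) = (E - E) - 1*7 = 0 - 7 = -7)
q(P, -1)**2 = (-7)**2 = 49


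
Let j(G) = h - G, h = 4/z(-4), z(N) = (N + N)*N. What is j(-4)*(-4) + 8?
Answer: -17/2 ≈ -8.5000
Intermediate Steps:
z(N) = 2*N² (z(N) = (2*N)*N = 2*N²)
h = ⅛ (h = 4/((2*(-4)²)) = 4/((2*16)) = 4/32 = 4*(1/32) = ⅛ ≈ 0.12500)
j(G) = ⅛ - G
j(-4)*(-4) + 8 = (⅛ - 1*(-4))*(-4) + 8 = (⅛ + 4)*(-4) + 8 = (33/8)*(-4) + 8 = -33/2 + 8 = -17/2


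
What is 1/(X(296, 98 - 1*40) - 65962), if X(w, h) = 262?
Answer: -1/65700 ≈ -1.5221e-5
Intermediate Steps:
1/(X(296, 98 - 1*40) - 65962) = 1/(262 - 65962) = 1/(-65700) = -1/65700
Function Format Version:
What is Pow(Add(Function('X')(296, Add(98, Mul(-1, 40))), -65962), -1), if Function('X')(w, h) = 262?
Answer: Rational(-1, 65700) ≈ -1.5221e-5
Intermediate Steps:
Pow(Add(Function('X')(296, Add(98, Mul(-1, 40))), -65962), -1) = Pow(Add(262, -65962), -1) = Pow(-65700, -1) = Rational(-1, 65700)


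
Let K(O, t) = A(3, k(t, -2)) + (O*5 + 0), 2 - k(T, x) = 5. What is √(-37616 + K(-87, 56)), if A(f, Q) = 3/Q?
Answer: 6*I*√1057 ≈ 195.07*I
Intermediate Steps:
k(T, x) = -3 (k(T, x) = 2 - 1*5 = 2 - 5 = -3)
K(O, t) = -1 + 5*O (K(O, t) = 3/(-3) + (O*5 + 0) = 3*(-⅓) + (5*O + 0) = -1 + 5*O)
√(-37616 + K(-87, 56)) = √(-37616 + (-1 + 5*(-87))) = √(-37616 + (-1 - 435)) = √(-37616 - 436) = √(-38052) = 6*I*√1057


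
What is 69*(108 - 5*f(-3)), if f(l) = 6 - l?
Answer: 4347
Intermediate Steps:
69*(108 - 5*f(-3)) = 69*(108 - 5*(6 - 1*(-3))) = 69*(108 - 5*(6 + 3)) = 69*(108 - 5*9) = 69*(108 - 45) = 69*63 = 4347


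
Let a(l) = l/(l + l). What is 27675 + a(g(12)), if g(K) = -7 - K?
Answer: 55351/2 ≈ 27676.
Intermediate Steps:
a(l) = 1/2 (a(l) = l/((2*l)) = l*(1/(2*l)) = 1/2)
27675 + a(g(12)) = 27675 + 1/2 = 55351/2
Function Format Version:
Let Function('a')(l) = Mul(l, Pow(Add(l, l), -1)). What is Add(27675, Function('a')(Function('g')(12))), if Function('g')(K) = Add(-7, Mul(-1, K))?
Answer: Rational(55351, 2) ≈ 27676.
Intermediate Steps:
Function('a')(l) = Rational(1, 2) (Function('a')(l) = Mul(l, Pow(Mul(2, l), -1)) = Mul(l, Mul(Rational(1, 2), Pow(l, -1))) = Rational(1, 2))
Add(27675, Function('a')(Function('g')(12))) = Add(27675, Rational(1, 2)) = Rational(55351, 2)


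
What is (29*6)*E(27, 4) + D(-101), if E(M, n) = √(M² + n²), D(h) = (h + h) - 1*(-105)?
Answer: -97 + 174*√745 ≈ 4652.3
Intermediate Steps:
D(h) = 105 + 2*h (D(h) = 2*h + 105 = 105 + 2*h)
(29*6)*E(27, 4) + D(-101) = (29*6)*√(27² + 4²) + (105 + 2*(-101)) = 174*√(729 + 16) + (105 - 202) = 174*√745 - 97 = -97 + 174*√745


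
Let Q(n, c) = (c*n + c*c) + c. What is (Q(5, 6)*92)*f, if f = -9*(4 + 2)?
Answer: -357696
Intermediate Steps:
f = -54 (f = -9*6 = -54)
Q(n, c) = c + c² + c*n (Q(n, c) = (c*n + c²) + c = (c² + c*n) + c = c + c² + c*n)
(Q(5, 6)*92)*f = ((6*(1 + 6 + 5))*92)*(-54) = ((6*12)*92)*(-54) = (72*92)*(-54) = 6624*(-54) = -357696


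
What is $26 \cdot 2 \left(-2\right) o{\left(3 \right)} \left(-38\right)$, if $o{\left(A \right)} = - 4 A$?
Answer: $-47424$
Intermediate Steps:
$26 \cdot 2 \left(-2\right) o{\left(3 \right)} \left(-38\right) = 26 \cdot 2 \left(-2\right) \left(\left(-4\right) 3\right) \left(-38\right) = 26 \left(\left(-4\right) \left(-12\right)\right) \left(-38\right) = 26 \cdot 48 \left(-38\right) = 1248 \left(-38\right) = -47424$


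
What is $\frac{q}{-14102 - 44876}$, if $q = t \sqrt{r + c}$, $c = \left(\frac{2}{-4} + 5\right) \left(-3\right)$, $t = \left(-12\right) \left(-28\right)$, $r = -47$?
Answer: $- \frac{924 i \sqrt{2}}{29489} \approx - 0.044313 i$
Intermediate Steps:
$t = 336$
$c = - \frac{27}{2}$ ($c = \left(2 \left(- \frac{1}{4}\right) + 5\right) \left(-3\right) = \left(- \frac{1}{2} + 5\right) \left(-3\right) = \frac{9}{2} \left(-3\right) = - \frac{27}{2} \approx -13.5$)
$q = 1848 i \sqrt{2}$ ($q = 336 \sqrt{-47 - \frac{27}{2}} = 336 \sqrt{- \frac{121}{2}} = 336 \frac{11 i \sqrt{2}}{2} = 1848 i \sqrt{2} \approx 2613.5 i$)
$\frac{q}{-14102 - 44876} = \frac{1848 i \sqrt{2}}{-14102 - 44876} = \frac{1848 i \sqrt{2}}{-58978} = 1848 i \sqrt{2} \left(- \frac{1}{58978}\right) = - \frac{924 i \sqrt{2}}{29489}$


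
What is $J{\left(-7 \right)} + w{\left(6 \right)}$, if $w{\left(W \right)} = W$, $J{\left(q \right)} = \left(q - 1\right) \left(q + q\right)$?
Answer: $118$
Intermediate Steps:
$J{\left(q \right)} = 2 q \left(-1 + q\right)$ ($J{\left(q \right)} = \left(-1 + q\right) 2 q = 2 q \left(-1 + q\right)$)
$J{\left(-7 \right)} + w{\left(6 \right)} = 2 \left(-7\right) \left(-1 - 7\right) + 6 = 2 \left(-7\right) \left(-8\right) + 6 = 112 + 6 = 118$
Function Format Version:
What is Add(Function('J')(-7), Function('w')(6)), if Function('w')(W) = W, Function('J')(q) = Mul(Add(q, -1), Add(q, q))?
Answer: 118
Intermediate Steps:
Function('J')(q) = Mul(2, q, Add(-1, q)) (Function('J')(q) = Mul(Add(-1, q), Mul(2, q)) = Mul(2, q, Add(-1, q)))
Add(Function('J')(-7), Function('w')(6)) = Add(Mul(2, -7, Add(-1, -7)), 6) = Add(Mul(2, -7, -8), 6) = Add(112, 6) = 118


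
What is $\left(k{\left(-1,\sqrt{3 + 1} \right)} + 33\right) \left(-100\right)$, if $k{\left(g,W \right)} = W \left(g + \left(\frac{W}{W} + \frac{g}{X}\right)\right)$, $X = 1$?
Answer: $-3100$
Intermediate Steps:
$k{\left(g,W \right)} = W \left(1 + 2 g\right)$ ($k{\left(g,W \right)} = W \left(g + \left(\frac{W}{W} + \frac{g}{1}\right)\right) = W \left(g + \left(1 + g 1\right)\right) = W \left(g + \left(1 + g\right)\right) = W \left(1 + 2 g\right)$)
$\left(k{\left(-1,\sqrt{3 + 1} \right)} + 33\right) \left(-100\right) = \left(\sqrt{3 + 1} \left(1 + 2 \left(-1\right)\right) + 33\right) \left(-100\right) = \left(\sqrt{4} \left(1 - 2\right) + 33\right) \left(-100\right) = \left(2 \left(-1\right) + 33\right) \left(-100\right) = \left(-2 + 33\right) \left(-100\right) = 31 \left(-100\right) = -3100$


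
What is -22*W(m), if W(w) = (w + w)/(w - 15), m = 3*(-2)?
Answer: -88/7 ≈ -12.571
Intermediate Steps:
m = -6
W(w) = 2*w/(-15 + w) (W(w) = (2*w)/(-15 + w) = 2*w/(-15 + w))
-22*W(m) = -44*(-6)/(-15 - 6) = -44*(-6)/(-21) = -44*(-6)*(-1)/21 = -22*4/7 = -88/7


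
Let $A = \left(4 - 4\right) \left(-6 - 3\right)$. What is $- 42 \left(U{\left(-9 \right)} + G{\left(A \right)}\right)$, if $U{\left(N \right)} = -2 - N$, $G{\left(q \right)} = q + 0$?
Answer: $-294$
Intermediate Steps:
$A = 0$ ($A = 0 \left(-9\right) = 0$)
$G{\left(q \right)} = q$
$- 42 \left(U{\left(-9 \right)} + G{\left(A \right)}\right) = - 42 \left(\left(-2 - -9\right) + 0\right) = - 42 \left(\left(-2 + 9\right) + 0\right) = - 42 \left(7 + 0\right) = \left(-42\right) 7 = -294$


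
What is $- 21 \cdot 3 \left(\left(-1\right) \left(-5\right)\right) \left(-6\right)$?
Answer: $1890$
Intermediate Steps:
$- 21 \cdot 3 \left(\left(-1\right) \left(-5\right)\right) \left(-6\right) = - 21 \cdot 3 \cdot 5 \left(-6\right) = \left(-21\right) 15 \left(-6\right) = \left(-315\right) \left(-6\right) = 1890$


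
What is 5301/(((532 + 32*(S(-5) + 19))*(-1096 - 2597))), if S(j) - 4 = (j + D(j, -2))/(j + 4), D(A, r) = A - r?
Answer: -589/625348 ≈ -0.00094188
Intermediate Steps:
S(j) = 4 + (2 + 2*j)/(4 + j) (S(j) = 4 + (j + (j - 1*(-2)))/(j + 4) = 4 + (j + (j + 2))/(4 + j) = 4 + (j + (2 + j))/(4 + j) = 4 + (2 + 2*j)/(4 + j))
5301/(((532 + 32*(S(-5) + 19))*(-1096 - 2597))) = 5301/(((532 + 32*(6*(3 - 5)/(4 - 5) + 19))*(-1096 - 2597))) = 5301/(((532 + 32*(6*(-2)/(-1) + 19))*(-3693))) = 5301/(((532 + 32*(6*(-1)*(-2) + 19))*(-3693))) = 5301/(((532 + 32*(12 + 19))*(-3693))) = 5301/(((532 + 32*31)*(-3693))) = 5301/(((532 + 992)*(-3693))) = 5301/((1524*(-3693))) = 5301/(-5628132) = 5301*(-1/5628132) = -589/625348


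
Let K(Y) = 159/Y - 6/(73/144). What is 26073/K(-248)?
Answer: -157341864/75293 ≈ -2089.7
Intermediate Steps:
K(Y) = -864/73 + 159/Y (K(Y) = 159/Y - 6/(73*(1/144)) = 159/Y - 6/73/144 = 159/Y - 6*144/73 = 159/Y - 864/73 = -864/73 + 159/Y)
26073/K(-248) = 26073/(-864/73 + 159/(-248)) = 26073/(-864/73 + 159*(-1/248)) = 26073/(-864/73 - 159/248) = 26073/(-225879/18104) = 26073*(-18104/225879) = -157341864/75293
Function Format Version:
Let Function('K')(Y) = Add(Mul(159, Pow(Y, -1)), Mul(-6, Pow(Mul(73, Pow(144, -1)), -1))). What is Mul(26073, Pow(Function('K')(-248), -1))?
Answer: Rational(-157341864, 75293) ≈ -2089.7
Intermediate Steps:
Function('K')(Y) = Add(Rational(-864, 73), Mul(159, Pow(Y, -1))) (Function('K')(Y) = Add(Mul(159, Pow(Y, -1)), Mul(-6, Pow(Mul(73, Rational(1, 144)), -1))) = Add(Mul(159, Pow(Y, -1)), Mul(-6, Pow(Rational(73, 144), -1))) = Add(Mul(159, Pow(Y, -1)), Mul(-6, Rational(144, 73))) = Add(Mul(159, Pow(Y, -1)), Rational(-864, 73)) = Add(Rational(-864, 73), Mul(159, Pow(Y, -1))))
Mul(26073, Pow(Function('K')(-248), -1)) = Mul(26073, Pow(Add(Rational(-864, 73), Mul(159, Pow(-248, -1))), -1)) = Mul(26073, Pow(Add(Rational(-864, 73), Mul(159, Rational(-1, 248))), -1)) = Mul(26073, Pow(Add(Rational(-864, 73), Rational(-159, 248)), -1)) = Mul(26073, Pow(Rational(-225879, 18104), -1)) = Mul(26073, Rational(-18104, 225879)) = Rational(-157341864, 75293)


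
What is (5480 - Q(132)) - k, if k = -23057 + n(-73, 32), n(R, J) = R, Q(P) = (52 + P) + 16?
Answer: 28410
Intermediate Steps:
Q(P) = 68 + P
k = -23130 (k = -23057 - 73 = -23130)
(5480 - Q(132)) - k = (5480 - (68 + 132)) - 1*(-23130) = (5480 - 1*200) + 23130 = (5480 - 200) + 23130 = 5280 + 23130 = 28410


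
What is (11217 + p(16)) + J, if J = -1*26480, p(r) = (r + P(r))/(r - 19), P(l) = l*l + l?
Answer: -15359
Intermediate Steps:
P(l) = l + l² (P(l) = l² + l = l + l²)
p(r) = (r + r*(1 + r))/(-19 + r) (p(r) = (r + r*(1 + r))/(r - 19) = (r + r*(1 + r))/(-19 + r))
J = -26480
(11217 + p(16)) + J = (11217 + 16*(2 + 16)/(-19 + 16)) - 26480 = (11217 + 16*18/(-3)) - 26480 = (11217 + 16*(-⅓)*18) - 26480 = (11217 - 96) - 26480 = 11121 - 26480 = -15359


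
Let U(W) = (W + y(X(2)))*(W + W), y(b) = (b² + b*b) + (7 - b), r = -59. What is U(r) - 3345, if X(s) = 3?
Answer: 1021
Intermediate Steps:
y(b) = 7 - b + 2*b² (y(b) = (b² + b²) + (7 - b) = 2*b² + (7 - b) = 7 - b + 2*b²)
U(W) = 2*W*(22 + W) (U(W) = (W + (7 - 1*3 + 2*3²))*(W + W) = (W + (7 - 3 + 2*9))*(2*W) = (W + (7 - 3 + 18))*(2*W) = (W + 22)*(2*W) = (22 + W)*(2*W) = 2*W*(22 + W))
U(r) - 3345 = 2*(-59)*(22 - 59) - 3345 = 2*(-59)*(-37) - 3345 = 4366 - 3345 = 1021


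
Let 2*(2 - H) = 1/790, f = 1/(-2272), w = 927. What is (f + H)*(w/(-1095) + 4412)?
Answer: 2888333738107/327565600 ≈ 8817.6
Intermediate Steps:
f = -1/2272 ≈ -0.00044014
H = 3159/1580 (H = 2 - ½/790 = 2 - ½*1/790 = 2 - 1/1580 = 3159/1580 ≈ 1.9994)
(f + H)*(w/(-1095) + 4412) = (-1/2272 + 3159/1580)*(927/(-1095) + 4412) = 1793917*(927*(-1/1095) + 4412)/897440 = 1793917*(-309/365 + 4412)/897440 = (1793917/897440)*(1610071/365) = 2888333738107/327565600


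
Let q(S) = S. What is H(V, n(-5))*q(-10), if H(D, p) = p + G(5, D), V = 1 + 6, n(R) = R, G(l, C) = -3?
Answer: 80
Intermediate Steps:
V = 7
H(D, p) = -3 + p (H(D, p) = p - 3 = -3 + p)
H(V, n(-5))*q(-10) = (-3 - 5)*(-10) = -8*(-10) = 80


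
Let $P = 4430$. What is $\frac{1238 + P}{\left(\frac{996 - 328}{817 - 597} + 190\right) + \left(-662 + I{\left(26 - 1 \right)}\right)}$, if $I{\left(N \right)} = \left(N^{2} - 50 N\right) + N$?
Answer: $- \frac{311740}{58793} \approx -5.3023$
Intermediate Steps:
$I{\left(N \right)} = N^{2} - 49 N$
$\frac{1238 + P}{\left(\frac{996 - 328}{817 - 597} + 190\right) + \left(-662 + I{\left(26 - 1 \right)}\right)} = \frac{1238 + 4430}{\left(\frac{996 - 328}{817 - 597} + 190\right) - \left(662 - \left(26 - 1\right) \left(-49 + \left(26 - 1\right)\right)\right)} = \frac{5668}{\left(\frac{668}{220} + 190\right) - \left(662 - 25 \left(-49 + 25\right)\right)} = \frac{5668}{\left(668 \cdot \frac{1}{220} + 190\right) + \left(-662 + 25 \left(-24\right)\right)} = \frac{5668}{\left(\frac{167}{55} + 190\right) - 1262} = \frac{5668}{\frac{10617}{55} - 1262} = \frac{5668}{- \frac{58793}{55}} = 5668 \left(- \frac{55}{58793}\right) = - \frac{311740}{58793}$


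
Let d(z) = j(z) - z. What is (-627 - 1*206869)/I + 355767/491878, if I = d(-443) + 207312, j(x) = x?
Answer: -884623412/3186631623 ≈ -0.27760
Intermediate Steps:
d(z) = 0 (d(z) = z - z = 0)
I = 207312 (I = 0 + 207312 = 207312)
(-627 - 1*206869)/I + 355767/491878 = (-627 - 1*206869)/207312 + 355767/491878 = (-627 - 206869)*(1/207312) + 355767*(1/491878) = -207496*1/207312 + 355767/491878 = -25937/25914 + 355767/491878 = -884623412/3186631623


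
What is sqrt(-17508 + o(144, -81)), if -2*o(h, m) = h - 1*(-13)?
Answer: I*sqrt(70346)/2 ≈ 132.61*I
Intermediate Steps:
o(h, m) = -13/2 - h/2 (o(h, m) = -(h - 1*(-13))/2 = -(h + 13)/2 = -(13 + h)/2 = -13/2 - h/2)
sqrt(-17508 + o(144, -81)) = sqrt(-17508 + (-13/2 - 1/2*144)) = sqrt(-17508 + (-13/2 - 72)) = sqrt(-17508 - 157/2) = sqrt(-35173/2) = I*sqrt(70346)/2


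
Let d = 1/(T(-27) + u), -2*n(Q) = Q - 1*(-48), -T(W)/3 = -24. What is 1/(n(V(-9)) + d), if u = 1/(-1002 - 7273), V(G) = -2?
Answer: -595799/13695102 ≈ -0.043505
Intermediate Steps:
u = -1/8275 (u = 1/(-8275) = -1/8275 ≈ -0.00012085)
T(W) = 72 (T(W) = -3*(-24) = 72)
n(Q) = -24 - Q/2 (n(Q) = -(Q - 1*(-48))/2 = -(Q + 48)/2 = -(48 + Q)/2 = -24 - Q/2)
d = 8275/595799 (d = 1/(72 - 1/8275) = 1/(595799/8275) = 8275/595799 ≈ 0.013889)
1/(n(V(-9)) + d) = 1/((-24 - ½*(-2)) + 8275/595799) = 1/((-24 + 1) + 8275/595799) = 1/(-23 + 8275/595799) = 1/(-13695102/595799) = -595799/13695102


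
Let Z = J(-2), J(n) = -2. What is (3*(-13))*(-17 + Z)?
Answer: 741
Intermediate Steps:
Z = -2
(3*(-13))*(-17 + Z) = (3*(-13))*(-17 - 2) = -39*(-19) = 741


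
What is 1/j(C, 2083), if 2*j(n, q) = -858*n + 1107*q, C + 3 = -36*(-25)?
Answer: 2/1536255 ≈ 1.3019e-6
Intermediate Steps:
C = 897 (C = -3 - 36*(-25) = -3 + 900 = 897)
j(n, q) = -429*n + 1107*q/2 (j(n, q) = (-858*n + 1107*q)/2 = -429*n + 1107*q/2)
1/j(C, 2083) = 1/(-429*897 + (1107/2)*2083) = 1/(-384813 + 2305881/2) = 1/(1536255/2) = 2/1536255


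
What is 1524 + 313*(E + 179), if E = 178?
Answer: 113265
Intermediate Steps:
1524 + 313*(E + 179) = 1524 + 313*(178 + 179) = 1524 + 313*357 = 1524 + 111741 = 113265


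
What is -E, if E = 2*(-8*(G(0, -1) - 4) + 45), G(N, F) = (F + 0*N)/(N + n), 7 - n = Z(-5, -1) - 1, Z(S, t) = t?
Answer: -1402/9 ≈ -155.78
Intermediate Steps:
n = 9 (n = 7 - (-1 - 1) = 7 - 1*(-2) = 7 + 2 = 9)
G(N, F) = F/(9 + N) (G(N, F) = (F + 0*N)/(N + 9) = (F + 0)/(9 + N) = F/(9 + N))
E = 1402/9 (E = 2*(-8*(-1/(9 + 0) - 4) + 45) = 2*(-8*(-1/9 - 4) + 45) = 2*(-8*(-1*⅑ - 4) + 45) = 2*(-8*(-⅑ - 4) + 45) = 2*(-8*(-37/9) + 45) = 2*(296/9 + 45) = 2*(701/9) = 1402/9 ≈ 155.78)
-E = -1*1402/9 = -1402/9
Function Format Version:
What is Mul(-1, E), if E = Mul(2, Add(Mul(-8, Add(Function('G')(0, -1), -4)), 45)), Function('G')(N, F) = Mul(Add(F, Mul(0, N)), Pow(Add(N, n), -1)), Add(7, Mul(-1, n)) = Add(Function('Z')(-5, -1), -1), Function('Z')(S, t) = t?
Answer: Rational(-1402, 9) ≈ -155.78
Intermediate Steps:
n = 9 (n = Add(7, Mul(-1, Add(-1, -1))) = Add(7, Mul(-1, -2)) = Add(7, 2) = 9)
Function('G')(N, F) = Mul(F, Pow(Add(9, N), -1)) (Function('G')(N, F) = Mul(Add(F, Mul(0, N)), Pow(Add(N, 9), -1)) = Mul(Add(F, 0), Pow(Add(9, N), -1)) = Mul(F, Pow(Add(9, N), -1)))
E = Rational(1402, 9) (E = Mul(2, Add(Mul(-8, Add(Mul(-1, Pow(Add(9, 0), -1)), -4)), 45)) = Mul(2, Add(Mul(-8, Add(Mul(-1, Pow(9, -1)), -4)), 45)) = Mul(2, Add(Mul(-8, Add(Mul(-1, Rational(1, 9)), -4)), 45)) = Mul(2, Add(Mul(-8, Add(Rational(-1, 9), -4)), 45)) = Mul(2, Add(Mul(-8, Rational(-37, 9)), 45)) = Mul(2, Add(Rational(296, 9), 45)) = Mul(2, Rational(701, 9)) = Rational(1402, 9) ≈ 155.78)
Mul(-1, E) = Mul(-1, Rational(1402, 9)) = Rational(-1402, 9)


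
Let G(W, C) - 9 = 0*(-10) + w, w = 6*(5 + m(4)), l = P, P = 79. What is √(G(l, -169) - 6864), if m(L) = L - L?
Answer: 5*I*√273 ≈ 82.614*I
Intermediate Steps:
m(L) = 0
l = 79
w = 30 (w = 6*(5 + 0) = 6*5 = 30)
G(W, C) = 39 (G(W, C) = 9 + (0*(-10) + 30) = 9 + (0 + 30) = 9 + 30 = 39)
√(G(l, -169) - 6864) = √(39 - 6864) = √(-6825) = 5*I*√273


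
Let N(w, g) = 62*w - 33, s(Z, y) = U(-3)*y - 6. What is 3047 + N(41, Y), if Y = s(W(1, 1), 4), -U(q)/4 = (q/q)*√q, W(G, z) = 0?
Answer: 5556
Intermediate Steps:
U(q) = -4*√q (U(q) = -4*q/q*√q = -4*√q)
s(Z, y) = -6 - 4*I*y*√3 (s(Z, y) = (-4*I*√3)*y - 6 = -4*I*y*√3 - 6 = -6 - 4*I*y*√3)
Y = -6 - 16*I*√3 (Y = -6 - 4*I*4*√3 = -6 - 16*I*√3 ≈ -6.0 - 27.713*I)
N(w, g) = -33 + 62*w
3047 + N(41, Y) = 3047 + (-33 + 62*41) = 3047 + (-33 + 2542) = 3047 + 2509 = 5556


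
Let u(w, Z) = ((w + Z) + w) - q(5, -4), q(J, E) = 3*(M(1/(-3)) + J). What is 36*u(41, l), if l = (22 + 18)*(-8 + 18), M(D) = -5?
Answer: 17352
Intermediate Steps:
l = 400 (l = 40*10 = 400)
q(J, E) = -15 + 3*J (q(J, E) = 3*(-5 + J) = -15 + 3*J)
u(w, Z) = Z + 2*w (u(w, Z) = ((w + Z) + w) - (-15 + 3*5) = ((Z + w) + w) - (-15 + 15) = (Z + 2*w) - 1*0 = (Z + 2*w) + 0 = Z + 2*w)
36*u(41, l) = 36*(400 + 2*41) = 36*(400 + 82) = 36*482 = 17352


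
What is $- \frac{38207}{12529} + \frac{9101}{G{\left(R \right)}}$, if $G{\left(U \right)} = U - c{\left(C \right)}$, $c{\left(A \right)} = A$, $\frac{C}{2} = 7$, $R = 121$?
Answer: $\frac{109938280}{1340603} \approx 82.007$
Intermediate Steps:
$C = 14$ ($C = 2 \cdot 7 = 14$)
$G{\left(U \right)} = -14 + U$ ($G{\left(U \right)} = U - 14 = -14 + U$)
$- \frac{38207}{12529} + \frac{9101}{G{\left(R \right)}} = - \frac{38207}{12529} + \frac{9101}{-14 + 121} = \left(-38207\right) \frac{1}{12529} + \frac{9101}{107} = - \frac{38207}{12529} + 9101 \cdot \frac{1}{107} = - \frac{38207}{12529} + \frac{9101}{107} = \frac{109938280}{1340603}$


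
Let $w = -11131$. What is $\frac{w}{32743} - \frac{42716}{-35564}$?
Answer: $\frac{250696776}{291118013} \approx 0.86115$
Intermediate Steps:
$\frac{w}{32743} - \frac{42716}{-35564} = - \frac{11131}{32743} - \frac{42716}{-35564} = \left(-11131\right) \frac{1}{32743} - - \frac{10679}{8891} = - \frac{11131}{32743} + \frac{10679}{8891} = \frac{250696776}{291118013}$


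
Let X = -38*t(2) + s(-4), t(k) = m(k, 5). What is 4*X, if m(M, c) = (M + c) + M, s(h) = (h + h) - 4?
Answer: -1416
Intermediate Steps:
s(h) = -4 + 2*h (s(h) = 2*h - 4 = -4 + 2*h)
m(M, c) = c + 2*M
t(k) = 5 + 2*k
X = -354 (X = -38*(5 + 2*2) + (-4 + 2*(-4)) = -38*(5 + 4) + (-4 - 8) = -38*9 - 12 = -342 - 12 = -354)
4*X = 4*(-354) = -1416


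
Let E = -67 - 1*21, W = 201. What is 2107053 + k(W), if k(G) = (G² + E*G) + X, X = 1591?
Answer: 2131357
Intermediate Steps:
E = -88 (E = -67 - 21 = -88)
k(G) = 1591 + G² - 88*G (k(G) = (G² - 88*G) + 1591 = 1591 + G² - 88*G)
2107053 + k(W) = 2107053 + (1591 + 201² - 88*201) = 2107053 + (1591 + 40401 - 17688) = 2107053 + 24304 = 2131357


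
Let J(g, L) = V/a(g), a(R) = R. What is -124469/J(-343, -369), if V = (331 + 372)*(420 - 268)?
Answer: 2246993/5624 ≈ 399.54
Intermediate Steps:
V = 106856 (V = 703*152 = 106856)
J(g, L) = 106856/g
-124469/J(-343, -369) = -124469/(106856/(-343)) = -124469/(106856*(-1/343)) = -124469/(-106856/343) = -124469*(-343/106856) = 2246993/5624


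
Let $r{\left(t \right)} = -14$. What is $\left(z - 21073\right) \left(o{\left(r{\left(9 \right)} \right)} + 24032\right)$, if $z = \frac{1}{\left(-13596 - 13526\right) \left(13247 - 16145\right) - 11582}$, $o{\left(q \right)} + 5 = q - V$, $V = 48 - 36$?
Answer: $- \frac{39747681110800101}{78587974} \approx -5.0577 \cdot 10^{8}$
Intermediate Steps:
$V = 12$ ($V = 48 - 36 = 12$)
$o{\left(q \right)} = -17 + q$ ($o{\left(q \right)} = -5 + \left(q - 12\right) = -5 + \left(-12 + q\right) = -17 + q$)
$z = \frac{1}{78587974}$ ($z = \frac{1}{\left(-27122\right) \left(-2898\right) - 11582} = \frac{1}{78599556 - 11582} = \frac{1}{78587974} \approx 1.2725 \cdot 10^{-8}$)
$\left(z - 21073\right) \left(o{\left(r{\left(9 \right)} \right)} + 24032\right) = \left(\frac{1}{78587974} - 21073\right) \left(\left(-17 - 14\right) + 24032\right) = - \frac{1656084376101 \left(-31 + 24032\right)}{78587974} = \left(- \frac{1656084376101}{78587974}\right) 24001 = - \frac{39747681110800101}{78587974}$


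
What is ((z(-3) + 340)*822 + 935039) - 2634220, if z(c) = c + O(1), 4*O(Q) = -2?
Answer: -1422578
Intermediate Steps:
O(Q) = -1/2 (O(Q) = (1/4)*(-2) = -1/2)
z(c) = -1/2 + c (z(c) = c - 1/2 = -1/2 + c)
((z(-3) + 340)*822 + 935039) - 2634220 = (((-1/2 - 3) + 340)*822 + 935039) - 2634220 = ((-7/2 + 340)*822 + 935039) - 2634220 = ((673/2)*822 + 935039) - 2634220 = (276603 + 935039) - 2634220 = 1211642 - 2634220 = -1422578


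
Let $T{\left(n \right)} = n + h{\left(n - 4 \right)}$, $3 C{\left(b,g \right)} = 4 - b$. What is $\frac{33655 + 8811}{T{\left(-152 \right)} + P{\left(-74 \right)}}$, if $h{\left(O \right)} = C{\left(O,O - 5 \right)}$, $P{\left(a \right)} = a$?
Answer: $- \frac{63699}{259} \approx -245.94$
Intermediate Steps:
$C{\left(b,g \right)} = \frac{4}{3} - \frac{b}{3}$ ($C{\left(b,g \right)} = \frac{4 - b}{3} = \frac{4}{3} - \frac{b}{3}$)
$h{\left(O \right)} = \frac{4}{3} - \frac{O}{3}$
$T{\left(n \right)} = \frac{8}{3} + \frac{2 n}{3}$ ($T{\left(n \right)} = n - \left(- \frac{4}{3} + \frac{n - 4}{3}\right) = n - \left(- \frac{4}{3} + \frac{-4 + n}{3}\right) = n + \left(\frac{4}{3} - \left(- \frac{4}{3} + \frac{n}{3}\right)\right) = n - \left(- \frac{8}{3} + \frac{n}{3}\right) = \frac{8}{3} + \frac{2 n}{3}$)
$\frac{33655 + 8811}{T{\left(-152 \right)} + P{\left(-74 \right)}} = \frac{33655 + 8811}{\left(\frac{8}{3} + \frac{2}{3} \left(-152\right)\right) - 74} = \frac{42466}{\left(\frac{8}{3} - \frac{304}{3}\right) - 74} = \frac{42466}{- \frac{296}{3} - 74} = \frac{42466}{- \frac{518}{3}} = 42466 \left(- \frac{3}{518}\right) = - \frac{63699}{259}$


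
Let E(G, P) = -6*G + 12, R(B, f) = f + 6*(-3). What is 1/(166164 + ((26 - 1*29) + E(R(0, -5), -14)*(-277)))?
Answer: 1/124611 ≈ 8.0250e-6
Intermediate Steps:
R(B, f) = -18 + f (R(B, f) = f - 18 = -18 + f)
E(G, P) = 12 - 6*G
1/(166164 + ((26 - 1*29) + E(R(0, -5), -14)*(-277))) = 1/(166164 + ((26 - 1*29) + (12 - 6*(-18 - 5))*(-277))) = 1/(166164 + ((26 - 29) + (12 - 6*(-23))*(-277))) = 1/(166164 + (-3 + (12 + 138)*(-277))) = 1/(166164 + (-3 + 150*(-277))) = 1/(166164 + (-3 - 41550)) = 1/(166164 - 41553) = 1/124611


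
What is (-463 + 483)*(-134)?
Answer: -2680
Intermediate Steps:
(-463 + 483)*(-134) = 20*(-134) = -2680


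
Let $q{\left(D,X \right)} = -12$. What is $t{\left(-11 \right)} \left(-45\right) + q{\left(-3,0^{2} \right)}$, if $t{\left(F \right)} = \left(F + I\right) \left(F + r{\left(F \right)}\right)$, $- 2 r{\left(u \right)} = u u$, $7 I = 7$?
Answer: $-32187$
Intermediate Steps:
$I = 1$ ($I = \frac{1}{7} \cdot 7 = 1$)
$r{\left(u \right)} = - \frac{u^{2}}{2}$ ($r{\left(u \right)} = - \frac{u u}{2} = - \frac{u^{2}}{2}$)
$t{\left(F \right)} = \left(1 + F\right) \left(F - \frac{F^{2}}{2}\right)$ ($t{\left(F \right)} = \left(F + 1\right) \left(F - \frac{F^{2}}{2}\right) = \left(1 + F\right) \left(F - \frac{F^{2}}{2}\right)$)
$t{\left(-11 \right)} \left(-45\right) + q{\left(-3,0^{2} \right)} = \frac{1}{2} \left(-11\right) \left(2 - 11 - \left(-11\right)^{2}\right) \left(-45\right) - 12 = \frac{1}{2} \left(-11\right) \left(2 - 11 - 121\right) \left(-45\right) - 12 = \frac{1}{2} \left(-11\right) \left(-130\right) \left(-45\right) - 12 = 715 \left(-45\right) - 12 = -32175 - 12 = -32187$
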